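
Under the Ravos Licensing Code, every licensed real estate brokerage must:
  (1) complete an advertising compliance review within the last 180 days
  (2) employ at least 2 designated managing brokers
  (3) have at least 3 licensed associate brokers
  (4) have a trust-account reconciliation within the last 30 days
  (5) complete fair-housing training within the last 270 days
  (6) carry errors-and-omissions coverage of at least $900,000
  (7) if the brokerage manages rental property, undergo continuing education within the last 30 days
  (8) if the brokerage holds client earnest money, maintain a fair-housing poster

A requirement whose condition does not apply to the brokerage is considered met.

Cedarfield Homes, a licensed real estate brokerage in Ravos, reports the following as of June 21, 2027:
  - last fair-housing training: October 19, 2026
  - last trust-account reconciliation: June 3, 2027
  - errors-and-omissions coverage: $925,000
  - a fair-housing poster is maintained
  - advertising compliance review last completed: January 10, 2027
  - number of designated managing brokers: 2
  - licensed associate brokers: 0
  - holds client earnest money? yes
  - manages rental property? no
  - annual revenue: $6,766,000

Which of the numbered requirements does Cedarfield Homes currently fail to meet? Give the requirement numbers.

1. advertising compliance review 162 days ago vs limit 180 → met
2. designated managing brokers 2 ≥ 2 → met
3. licensed associate brokers 0 < 3 → not met
4. trust-account reconciliation 18 days ago vs limit 30 → met
5. fair-housing training 245 days ago vs limit 270 → met
6. errors-and-omissions coverage $925,000 ≥ $900,000 → met
7. condition 'manages rental property' does not hold → requirement n/a → met
8. condition 'holds client earnest money' holds; fair-housing poster present → met
Not met: 3

3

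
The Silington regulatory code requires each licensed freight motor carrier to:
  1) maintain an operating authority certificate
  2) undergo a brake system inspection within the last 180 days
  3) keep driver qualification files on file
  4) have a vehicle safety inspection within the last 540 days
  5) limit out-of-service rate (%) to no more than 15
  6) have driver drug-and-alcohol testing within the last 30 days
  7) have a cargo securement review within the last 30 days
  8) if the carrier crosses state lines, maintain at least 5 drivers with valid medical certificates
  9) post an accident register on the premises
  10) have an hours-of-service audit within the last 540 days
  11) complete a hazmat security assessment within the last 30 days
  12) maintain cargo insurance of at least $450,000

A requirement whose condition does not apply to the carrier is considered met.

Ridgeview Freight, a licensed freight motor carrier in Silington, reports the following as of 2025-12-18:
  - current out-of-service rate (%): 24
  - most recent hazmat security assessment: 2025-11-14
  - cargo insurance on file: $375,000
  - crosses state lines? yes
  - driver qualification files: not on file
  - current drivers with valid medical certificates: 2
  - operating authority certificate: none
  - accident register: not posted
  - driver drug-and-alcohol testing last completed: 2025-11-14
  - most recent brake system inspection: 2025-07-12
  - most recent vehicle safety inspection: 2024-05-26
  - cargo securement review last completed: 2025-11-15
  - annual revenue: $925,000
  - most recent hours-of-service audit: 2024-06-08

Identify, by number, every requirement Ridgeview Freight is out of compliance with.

1. operating authority certificate absent → not met
2. brake system inspection 159 days ago vs limit 180 → met
3. driver qualification files absent → not met
4. vehicle safety inspection 571 days ago vs limit 540 → not met
5. out-of-service rate (%) 24 > 15 → not met
6. driver drug-and-alcohol testing 34 days ago vs limit 30 → not met
7. cargo securement review 33 days ago vs limit 30 → not met
8. condition 'crosses state lines' holds; drivers with valid medical certificates 2 < 5 → not met
9. accident register absent → not met
10. hours-of-service audit 558 days ago vs limit 540 → not met
11. hazmat security assessment 34 days ago vs limit 30 → not met
12. cargo insurance $375,000 < $450,000 → not met
Not met: 1, 3, 4, 5, 6, 7, 8, 9, 10, 11, 12

1, 3, 4, 5, 6, 7, 8, 9, 10, 11, 12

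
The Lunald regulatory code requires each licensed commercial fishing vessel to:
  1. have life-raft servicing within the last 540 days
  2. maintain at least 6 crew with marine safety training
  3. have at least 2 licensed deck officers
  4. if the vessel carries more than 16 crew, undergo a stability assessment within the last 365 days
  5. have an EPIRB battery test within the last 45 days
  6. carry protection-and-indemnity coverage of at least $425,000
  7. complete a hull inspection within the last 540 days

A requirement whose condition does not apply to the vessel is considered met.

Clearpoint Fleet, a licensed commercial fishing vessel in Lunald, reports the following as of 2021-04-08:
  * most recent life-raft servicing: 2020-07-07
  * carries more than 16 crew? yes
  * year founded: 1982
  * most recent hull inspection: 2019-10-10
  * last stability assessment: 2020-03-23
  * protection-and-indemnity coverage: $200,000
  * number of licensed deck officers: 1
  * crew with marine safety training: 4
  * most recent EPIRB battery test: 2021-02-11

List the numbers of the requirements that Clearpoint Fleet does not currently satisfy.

1. life-raft servicing 275 days ago vs limit 540 → met
2. crew with marine safety training 4 < 6 → not met
3. licensed deck officers 1 < 2 → not met
4. condition 'carries more than 16 crew' holds; stability assessment 381 days ago vs limit 365 → not met
5. EPIRB battery test 56 days ago vs limit 45 → not met
6. protection-and-indemnity coverage $200,000 < $425,000 → not met
7. hull inspection 546 days ago vs limit 540 → not met
Not met: 2, 3, 4, 5, 6, 7

2, 3, 4, 5, 6, 7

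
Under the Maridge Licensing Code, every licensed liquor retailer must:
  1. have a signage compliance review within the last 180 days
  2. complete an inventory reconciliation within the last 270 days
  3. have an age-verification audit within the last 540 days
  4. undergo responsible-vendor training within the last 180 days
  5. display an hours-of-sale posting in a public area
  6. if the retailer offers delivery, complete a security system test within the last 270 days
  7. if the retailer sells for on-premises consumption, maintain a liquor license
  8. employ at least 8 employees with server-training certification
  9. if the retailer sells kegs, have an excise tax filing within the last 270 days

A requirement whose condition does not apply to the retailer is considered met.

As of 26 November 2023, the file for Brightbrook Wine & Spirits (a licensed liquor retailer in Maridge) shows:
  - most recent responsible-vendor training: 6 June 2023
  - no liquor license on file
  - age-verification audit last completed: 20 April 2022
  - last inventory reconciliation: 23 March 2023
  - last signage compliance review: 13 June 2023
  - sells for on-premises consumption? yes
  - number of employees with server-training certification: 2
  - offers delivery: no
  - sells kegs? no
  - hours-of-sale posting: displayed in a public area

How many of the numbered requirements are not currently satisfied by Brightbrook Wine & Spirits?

3

1. signage compliance review 166 days ago vs limit 180 → met
2. inventory reconciliation 248 days ago vs limit 270 → met
3. age-verification audit 585 days ago vs limit 540 → not met
4. responsible-vendor training 173 days ago vs limit 180 → met
5. hours-of-sale posting present → met
6. condition 'offers delivery' does not hold → requirement n/a → met
7. condition 'sells for on-premises consumption' holds; liquor license absent → not met
8. employees with server-training certification 2 < 8 → not met
9. condition 'sells kegs' does not hold → requirement n/a → met
Not met: 3 of 9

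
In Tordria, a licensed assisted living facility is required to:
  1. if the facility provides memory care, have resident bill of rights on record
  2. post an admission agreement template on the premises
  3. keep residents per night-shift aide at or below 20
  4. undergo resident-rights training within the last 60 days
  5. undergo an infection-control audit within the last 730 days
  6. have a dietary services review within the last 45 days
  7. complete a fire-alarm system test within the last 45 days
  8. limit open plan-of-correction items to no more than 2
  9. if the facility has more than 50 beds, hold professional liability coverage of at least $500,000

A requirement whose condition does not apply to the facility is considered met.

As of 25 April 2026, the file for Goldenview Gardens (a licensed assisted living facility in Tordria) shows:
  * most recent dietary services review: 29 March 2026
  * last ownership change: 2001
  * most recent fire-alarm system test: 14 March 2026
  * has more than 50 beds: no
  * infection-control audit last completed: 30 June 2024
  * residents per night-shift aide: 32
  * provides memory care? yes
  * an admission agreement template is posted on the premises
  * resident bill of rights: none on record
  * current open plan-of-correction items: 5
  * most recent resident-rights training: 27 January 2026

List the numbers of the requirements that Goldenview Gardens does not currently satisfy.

1. condition 'provides memory care' holds; resident bill of rights absent → not met
2. admission agreement template present → met
3. residents per night-shift aide 32 > 20 → not met
4. resident-rights training 88 days ago vs limit 60 → not met
5. infection-control audit 664 days ago vs limit 730 → met
6. dietary services review 27 days ago vs limit 45 → met
7. fire-alarm system test 42 days ago vs limit 45 → met
8. open plan-of-correction items 5 > 2 → not met
9. condition 'has more than 50 beds' does not hold → requirement n/a → met
Not met: 1, 3, 4, 8

1, 3, 4, 8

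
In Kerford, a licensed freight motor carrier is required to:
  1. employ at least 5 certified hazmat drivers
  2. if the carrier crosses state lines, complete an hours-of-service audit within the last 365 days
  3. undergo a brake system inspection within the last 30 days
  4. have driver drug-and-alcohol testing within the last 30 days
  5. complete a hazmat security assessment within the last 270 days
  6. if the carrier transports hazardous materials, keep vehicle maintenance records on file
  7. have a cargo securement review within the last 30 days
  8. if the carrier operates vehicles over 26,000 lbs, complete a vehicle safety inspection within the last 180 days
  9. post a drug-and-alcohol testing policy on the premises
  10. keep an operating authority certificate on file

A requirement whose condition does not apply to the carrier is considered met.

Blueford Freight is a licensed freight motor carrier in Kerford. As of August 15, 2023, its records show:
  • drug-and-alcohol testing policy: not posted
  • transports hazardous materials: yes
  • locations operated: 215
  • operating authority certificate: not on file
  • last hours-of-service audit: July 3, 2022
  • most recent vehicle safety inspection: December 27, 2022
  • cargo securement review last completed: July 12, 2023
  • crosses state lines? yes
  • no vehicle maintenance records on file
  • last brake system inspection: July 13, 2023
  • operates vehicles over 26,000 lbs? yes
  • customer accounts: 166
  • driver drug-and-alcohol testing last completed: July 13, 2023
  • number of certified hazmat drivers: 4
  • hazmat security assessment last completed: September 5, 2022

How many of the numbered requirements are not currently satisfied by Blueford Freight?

10

1. certified hazmat drivers 4 < 5 → not met
2. condition 'crosses state lines' holds; hours-of-service audit 408 days ago vs limit 365 → not met
3. brake system inspection 33 days ago vs limit 30 → not met
4. driver drug-and-alcohol testing 33 days ago vs limit 30 → not met
5. hazmat security assessment 344 days ago vs limit 270 → not met
6. condition 'transports hazardous materials' holds; vehicle maintenance records absent → not met
7. cargo securement review 34 days ago vs limit 30 → not met
8. condition 'operates vehicles over 26,000 lbs' holds; vehicle safety inspection 231 days ago vs limit 180 → not met
9. drug-and-alcohol testing policy absent → not met
10. operating authority certificate absent → not met
Not met: 10 of 10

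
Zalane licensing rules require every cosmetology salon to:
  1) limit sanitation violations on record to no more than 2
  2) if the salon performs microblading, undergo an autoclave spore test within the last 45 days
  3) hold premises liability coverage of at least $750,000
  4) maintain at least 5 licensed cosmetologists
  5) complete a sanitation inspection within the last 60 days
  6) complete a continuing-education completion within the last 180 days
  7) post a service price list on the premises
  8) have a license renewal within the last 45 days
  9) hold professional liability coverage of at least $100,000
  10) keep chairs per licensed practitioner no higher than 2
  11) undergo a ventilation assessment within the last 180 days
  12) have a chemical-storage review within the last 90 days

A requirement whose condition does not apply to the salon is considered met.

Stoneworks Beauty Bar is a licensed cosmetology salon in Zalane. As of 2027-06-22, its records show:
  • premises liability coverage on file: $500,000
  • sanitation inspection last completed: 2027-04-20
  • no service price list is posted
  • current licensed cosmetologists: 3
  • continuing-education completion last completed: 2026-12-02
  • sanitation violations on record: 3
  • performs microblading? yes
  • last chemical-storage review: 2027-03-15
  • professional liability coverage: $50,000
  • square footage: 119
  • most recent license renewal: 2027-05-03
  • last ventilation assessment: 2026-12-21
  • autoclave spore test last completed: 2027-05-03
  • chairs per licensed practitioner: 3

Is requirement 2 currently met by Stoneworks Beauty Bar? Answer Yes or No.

No

2. condition 'performs microblading' holds; autoclave spore test 50 days ago vs limit 45 → not met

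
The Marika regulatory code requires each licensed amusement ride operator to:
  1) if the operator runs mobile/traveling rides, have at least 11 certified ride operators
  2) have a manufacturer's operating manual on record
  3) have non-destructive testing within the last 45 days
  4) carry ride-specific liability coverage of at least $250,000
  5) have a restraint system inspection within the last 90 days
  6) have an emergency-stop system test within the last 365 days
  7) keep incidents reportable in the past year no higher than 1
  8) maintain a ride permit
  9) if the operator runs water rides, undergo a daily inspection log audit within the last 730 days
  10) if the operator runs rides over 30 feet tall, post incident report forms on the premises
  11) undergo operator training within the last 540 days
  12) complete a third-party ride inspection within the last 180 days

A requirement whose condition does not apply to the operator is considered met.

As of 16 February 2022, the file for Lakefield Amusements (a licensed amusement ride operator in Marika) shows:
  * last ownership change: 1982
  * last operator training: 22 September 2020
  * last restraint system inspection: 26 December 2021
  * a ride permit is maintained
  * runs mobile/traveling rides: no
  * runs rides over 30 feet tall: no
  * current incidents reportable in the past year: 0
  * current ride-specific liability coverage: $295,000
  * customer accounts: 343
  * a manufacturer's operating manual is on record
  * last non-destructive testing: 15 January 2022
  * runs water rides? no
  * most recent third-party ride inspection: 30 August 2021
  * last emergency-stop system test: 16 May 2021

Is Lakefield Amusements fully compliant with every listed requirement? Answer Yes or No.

Yes

1. condition 'runs mobile/traveling rides' does not hold → requirement n/a → met
2. manufacturer's operating manual present → met
3. non-destructive testing 32 days ago vs limit 45 → met
4. ride-specific liability coverage $295,000 ≥ $250,000 → met
5. restraint system inspection 52 days ago vs limit 90 → met
6. emergency-stop system test 276 days ago vs limit 365 → met
7. incidents reportable in the past year 0 ≤ 1 → met
8. ride permit present → met
9. condition 'runs water rides' does not hold → requirement n/a → met
10. condition 'runs rides over 30 feet tall' does not hold → requirement n/a → met
11. operator training 512 days ago vs limit 540 → met
12. third-party ride inspection 170 days ago vs limit 180 → met
All met.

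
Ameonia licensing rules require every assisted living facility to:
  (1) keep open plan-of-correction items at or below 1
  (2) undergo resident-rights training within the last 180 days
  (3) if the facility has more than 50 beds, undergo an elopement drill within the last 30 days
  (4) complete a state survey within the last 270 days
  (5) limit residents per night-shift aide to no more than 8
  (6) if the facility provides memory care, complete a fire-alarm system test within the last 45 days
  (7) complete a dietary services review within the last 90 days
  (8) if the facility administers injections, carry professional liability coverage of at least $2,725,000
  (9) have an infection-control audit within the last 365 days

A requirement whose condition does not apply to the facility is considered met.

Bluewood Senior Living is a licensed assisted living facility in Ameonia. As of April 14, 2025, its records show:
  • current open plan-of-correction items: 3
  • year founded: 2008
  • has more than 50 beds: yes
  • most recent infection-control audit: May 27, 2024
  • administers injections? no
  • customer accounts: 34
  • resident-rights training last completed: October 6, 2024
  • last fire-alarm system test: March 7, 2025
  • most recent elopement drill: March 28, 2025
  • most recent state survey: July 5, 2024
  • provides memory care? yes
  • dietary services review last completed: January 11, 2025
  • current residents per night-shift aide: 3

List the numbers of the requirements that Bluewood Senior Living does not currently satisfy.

1. open plan-of-correction items 3 > 1 → not met
2. resident-rights training 190 days ago vs limit 180 → not met
3. condition 'has more than 50 beds' holds; elopement drill 17 days ago vs limit 30 → met
4. state survey 283 days ago vs limit 270 → not met
5. residents per night-shift aide 3 ≤ 8 → met
6. condition 'provides memory care' holds; fire-alarm system test 38 days ago vs limit 45 → met
7. dietary services review 93 days ago vs limit 90 → not met
8. condition 'administers injections' does not hold → requirement n/a → met
9. infection-control audit 322 days ago vs limit 365 → met
Not met: 1, 2, 4, 7

1, 2, 4, 7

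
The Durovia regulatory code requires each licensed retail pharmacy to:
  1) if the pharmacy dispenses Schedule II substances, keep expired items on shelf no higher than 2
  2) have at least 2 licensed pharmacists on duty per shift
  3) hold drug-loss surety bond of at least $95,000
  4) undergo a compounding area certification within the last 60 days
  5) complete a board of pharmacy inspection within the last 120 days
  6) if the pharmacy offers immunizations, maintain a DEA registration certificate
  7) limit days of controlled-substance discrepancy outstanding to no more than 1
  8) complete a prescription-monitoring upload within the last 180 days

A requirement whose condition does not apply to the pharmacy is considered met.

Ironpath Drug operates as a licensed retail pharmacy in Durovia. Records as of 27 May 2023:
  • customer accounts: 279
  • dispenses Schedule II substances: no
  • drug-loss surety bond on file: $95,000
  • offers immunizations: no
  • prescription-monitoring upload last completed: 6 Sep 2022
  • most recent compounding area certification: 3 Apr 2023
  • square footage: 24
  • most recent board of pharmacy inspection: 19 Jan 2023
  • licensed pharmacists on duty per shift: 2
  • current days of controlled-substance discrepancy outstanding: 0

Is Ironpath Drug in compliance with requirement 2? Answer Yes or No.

2. licensed pharmacists on duty per shift 2 ≥ 2 → met

Yes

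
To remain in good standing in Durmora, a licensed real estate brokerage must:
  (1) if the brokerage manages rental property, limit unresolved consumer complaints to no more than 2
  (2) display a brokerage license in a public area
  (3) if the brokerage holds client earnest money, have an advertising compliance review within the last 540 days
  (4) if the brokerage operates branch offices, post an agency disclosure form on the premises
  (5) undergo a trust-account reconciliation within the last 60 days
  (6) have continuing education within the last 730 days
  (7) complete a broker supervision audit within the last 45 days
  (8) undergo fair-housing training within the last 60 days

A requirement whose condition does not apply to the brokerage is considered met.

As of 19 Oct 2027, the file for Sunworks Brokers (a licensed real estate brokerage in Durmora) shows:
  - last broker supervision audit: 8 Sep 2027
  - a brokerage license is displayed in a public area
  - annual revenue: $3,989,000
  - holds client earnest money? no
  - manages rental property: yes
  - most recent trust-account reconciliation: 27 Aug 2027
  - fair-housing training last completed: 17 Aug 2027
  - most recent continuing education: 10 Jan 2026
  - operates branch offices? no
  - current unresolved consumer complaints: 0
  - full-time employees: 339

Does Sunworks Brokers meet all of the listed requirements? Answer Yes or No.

No

1. condition 'manages rental property' holds; unresolved consumer complaints 0 ≤ 2 → met
2. brokerage license present → met
3. condition 'holds client earnest money' does not hold → requirement n/a → met
4. condition 'operates branch offices' does not hold → requirement n/a → met
5. trust-account reconciliation 53 days ago vs limit 60 → met
6. continuing education 647 days ago vs limit 730 → met
7. broker supervision audit 41 days ago vs limit 45 → met
8. fair-housing training 63 days ago vs limit 60 → not met
Not met: 8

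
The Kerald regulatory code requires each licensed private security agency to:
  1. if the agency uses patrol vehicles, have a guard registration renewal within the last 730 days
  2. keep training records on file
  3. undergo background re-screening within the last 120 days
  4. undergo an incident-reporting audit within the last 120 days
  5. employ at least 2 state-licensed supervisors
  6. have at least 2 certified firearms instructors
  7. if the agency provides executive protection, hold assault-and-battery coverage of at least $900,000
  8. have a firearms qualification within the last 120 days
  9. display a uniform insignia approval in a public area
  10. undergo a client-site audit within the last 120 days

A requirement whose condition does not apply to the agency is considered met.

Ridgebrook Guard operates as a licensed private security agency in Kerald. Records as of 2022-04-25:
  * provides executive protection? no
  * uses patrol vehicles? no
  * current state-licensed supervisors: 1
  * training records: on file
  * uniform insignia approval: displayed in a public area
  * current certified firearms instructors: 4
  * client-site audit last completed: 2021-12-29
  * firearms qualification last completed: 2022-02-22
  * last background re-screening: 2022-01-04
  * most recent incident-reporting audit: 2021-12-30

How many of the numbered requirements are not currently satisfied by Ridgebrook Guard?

1

1. condition 'uses patrol vehicles' does not hold → requirement n/a → met
2. training records present → met
3. background re-screening 111 days ago vs limit 120 → met
4. incident-reporting audit 116 days ago vs limit 120 → met
5. state-licensed supervisors 1 < 2 → not met
6. certified firearms instructors 4 ≥ 2 → met
7. condition 'provides executive protection' does not hold → requirement n/a → met
8. firearms qualification 62 days ago vs limit 120 → met
9. uniform insignia approval present → met
10. client-site audit 117 days ago vs limit 120 → met
Not met: 1 of 10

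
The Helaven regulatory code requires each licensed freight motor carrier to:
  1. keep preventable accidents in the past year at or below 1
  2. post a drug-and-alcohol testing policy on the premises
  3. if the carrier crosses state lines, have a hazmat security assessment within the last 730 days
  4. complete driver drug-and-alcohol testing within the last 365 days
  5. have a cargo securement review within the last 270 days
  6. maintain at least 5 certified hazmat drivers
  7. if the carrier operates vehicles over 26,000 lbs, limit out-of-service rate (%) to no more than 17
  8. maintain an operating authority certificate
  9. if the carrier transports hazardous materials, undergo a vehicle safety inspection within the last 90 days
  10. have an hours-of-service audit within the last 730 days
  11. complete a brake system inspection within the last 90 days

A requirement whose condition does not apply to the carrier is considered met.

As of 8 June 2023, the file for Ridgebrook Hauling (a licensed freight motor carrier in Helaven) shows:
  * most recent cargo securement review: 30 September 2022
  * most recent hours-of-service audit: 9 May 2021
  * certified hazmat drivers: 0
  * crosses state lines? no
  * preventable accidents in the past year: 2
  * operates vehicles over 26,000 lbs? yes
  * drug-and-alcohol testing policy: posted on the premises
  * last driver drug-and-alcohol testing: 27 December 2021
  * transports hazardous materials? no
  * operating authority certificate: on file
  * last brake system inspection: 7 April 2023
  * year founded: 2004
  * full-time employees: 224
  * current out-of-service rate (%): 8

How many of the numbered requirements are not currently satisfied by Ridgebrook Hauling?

1. preventable accidents in the past year 2 > 1 → not met
2. drug-and-alcohol testing policy present → met
3. condition 'crosses state lines' does not hold → requirement n/a → met
4. driver drug-and-alcohol testing 528 days ago vs limit 365 → not met
5. cargo securement review 251 days ago vs limit 270 → met
6. certified hazmat drivers 0 < 5 → not met
7. condition 'operates vehicles over 26,000 lbs' holds; out-of-service rate (%) 8 ≤ 17 → met
8. operating authority certificate present → met
9. condition 'transports hazardous materials' does not hold → requirement n/a → met
10. hours-of-service audit 760 days ago vs limit 730 → not met
11. brake system inspection 62 days ago vs limit 90 → met
Not met: 4 of 11

4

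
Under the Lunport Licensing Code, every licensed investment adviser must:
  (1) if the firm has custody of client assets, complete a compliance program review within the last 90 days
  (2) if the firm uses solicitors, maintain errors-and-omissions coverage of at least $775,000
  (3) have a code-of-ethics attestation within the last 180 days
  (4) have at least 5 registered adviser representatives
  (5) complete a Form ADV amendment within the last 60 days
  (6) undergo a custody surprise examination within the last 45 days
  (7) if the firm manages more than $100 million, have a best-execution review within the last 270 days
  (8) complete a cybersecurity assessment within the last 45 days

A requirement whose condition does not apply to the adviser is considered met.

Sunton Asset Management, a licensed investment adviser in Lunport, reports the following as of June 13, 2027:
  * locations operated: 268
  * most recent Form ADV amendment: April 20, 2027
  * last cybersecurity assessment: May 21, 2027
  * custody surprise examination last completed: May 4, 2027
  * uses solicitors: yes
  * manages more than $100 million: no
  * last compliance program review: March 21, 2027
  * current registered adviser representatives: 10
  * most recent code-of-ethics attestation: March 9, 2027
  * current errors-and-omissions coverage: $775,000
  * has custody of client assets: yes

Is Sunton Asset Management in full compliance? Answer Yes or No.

1. condition 'has custody of client assets' holds; compliance program review 84 days ago vs limit 90 → met
2. condition 'uses solicitors' holds; errors-and-omissions coverage $775,000 ≥ $775,000 → met
3. code-of-ethics attestation 96 days ago vs limit 180 → met
4. registered adviser representatives 10 ≥ 5 → met
5. Form ADV amendment 54 days ago vs limit 60 → met
6. custody surprise examination 40 days ago vs limit 45 → met
7. condition 'manages more than $100 million' does not hold → requirement n/a → met
8. cybersecurity assessment 23 days ago vs limit 45 → met
All met.

Yes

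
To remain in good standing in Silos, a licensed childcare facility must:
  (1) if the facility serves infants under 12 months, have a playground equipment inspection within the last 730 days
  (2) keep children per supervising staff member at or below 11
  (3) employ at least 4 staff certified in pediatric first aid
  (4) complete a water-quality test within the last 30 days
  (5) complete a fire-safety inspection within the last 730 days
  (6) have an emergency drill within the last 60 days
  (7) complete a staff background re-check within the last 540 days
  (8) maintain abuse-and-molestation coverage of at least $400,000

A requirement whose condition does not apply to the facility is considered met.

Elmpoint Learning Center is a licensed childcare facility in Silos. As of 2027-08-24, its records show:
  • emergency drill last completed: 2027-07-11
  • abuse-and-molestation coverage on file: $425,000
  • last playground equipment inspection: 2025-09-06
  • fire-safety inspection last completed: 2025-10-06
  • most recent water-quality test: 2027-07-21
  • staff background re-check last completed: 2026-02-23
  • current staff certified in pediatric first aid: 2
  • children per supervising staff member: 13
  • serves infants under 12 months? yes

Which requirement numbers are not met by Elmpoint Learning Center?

2, 3, 4, 7

1. condition 'serves infants under 12 months' holds; playground equipment inspection 717 days ago vs limit 730 → met
2. children per supervising staff member 13 > 11 → not met
3. staff certified in pediatric first aid 2 < 4 → not met
4. water-quality test 34 days ago vs limit 30 → not met
5. fire-safety inspection 687 days ago vs limit 730 → met
6. emergency drill 44 days ago vs limit 60 → met
7. staff background re-check 547 days ago vs limit 540 → not met
8. abuse-and-molestation coverage $425,000 ≥ $400,000 → met
Not met: 2, 3, 4, 7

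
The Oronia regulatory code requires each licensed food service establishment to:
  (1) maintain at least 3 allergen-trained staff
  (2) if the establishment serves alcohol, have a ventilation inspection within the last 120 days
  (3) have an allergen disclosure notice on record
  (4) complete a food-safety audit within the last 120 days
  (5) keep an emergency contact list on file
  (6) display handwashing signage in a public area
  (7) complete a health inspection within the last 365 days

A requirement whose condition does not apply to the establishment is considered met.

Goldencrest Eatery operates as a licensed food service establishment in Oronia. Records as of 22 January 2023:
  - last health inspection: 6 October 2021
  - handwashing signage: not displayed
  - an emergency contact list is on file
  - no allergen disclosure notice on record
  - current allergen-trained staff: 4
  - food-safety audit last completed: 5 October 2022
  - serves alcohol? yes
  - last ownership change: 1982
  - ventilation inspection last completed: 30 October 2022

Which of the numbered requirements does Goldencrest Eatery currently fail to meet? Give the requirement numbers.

3, 6, 7

1. allergen-trained staff 4 ≥ 3 → met
2. condition 'serves alcohol' holds; ventilation inspection 84 days ago vs limit 120 → met
3. allergen disclosure notice absent → not met
4. food-safety audit 109 days ago vs limit 120 → met
5. emergency contact list present → met
6. handwashing signage absent → not met
7. health inspection 473 days ago vs limit 365 → not met
Not met: 3, 6, 7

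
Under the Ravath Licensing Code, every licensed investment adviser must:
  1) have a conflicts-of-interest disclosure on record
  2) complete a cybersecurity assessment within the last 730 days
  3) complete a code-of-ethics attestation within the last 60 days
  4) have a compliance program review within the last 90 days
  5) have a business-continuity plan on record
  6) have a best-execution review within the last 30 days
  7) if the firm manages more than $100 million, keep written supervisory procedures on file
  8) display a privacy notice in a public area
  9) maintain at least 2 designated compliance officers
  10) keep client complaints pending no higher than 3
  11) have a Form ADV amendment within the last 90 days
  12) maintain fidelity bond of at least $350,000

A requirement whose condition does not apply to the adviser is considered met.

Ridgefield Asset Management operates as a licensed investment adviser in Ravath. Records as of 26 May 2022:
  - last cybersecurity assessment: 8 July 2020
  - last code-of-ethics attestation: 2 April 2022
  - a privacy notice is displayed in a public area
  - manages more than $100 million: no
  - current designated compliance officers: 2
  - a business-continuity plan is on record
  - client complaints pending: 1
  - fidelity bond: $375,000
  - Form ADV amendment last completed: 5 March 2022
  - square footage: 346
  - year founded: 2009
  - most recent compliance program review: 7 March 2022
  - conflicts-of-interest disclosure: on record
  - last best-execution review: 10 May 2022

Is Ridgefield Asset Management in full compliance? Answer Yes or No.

1. conflicts-of-interest disclosure present → met
2. cybersecurity assessment 687 days ago vs limit 730 → met
3. code-of-ethics attestation 54 days ago vs limit 60 → met
4. compliance program review 80 days ago vs limit 90 → met
5. business-continuity plan present → met
6. best-execution review 16 days ago vs limit 30 → met
7. condition 'manages more than $100 million' does not hold → requirement n/a → met
8. privacy notice present → met
9. designated compliance officers 2 ≥ 2 → met
10. client complaints pending 1 ≤ 3 → met
11. Form ADV amendment 82 days ago vs limit 90 → met
12. fidelity bond $375,000 ≥ $350,000 → met
All met.

Yes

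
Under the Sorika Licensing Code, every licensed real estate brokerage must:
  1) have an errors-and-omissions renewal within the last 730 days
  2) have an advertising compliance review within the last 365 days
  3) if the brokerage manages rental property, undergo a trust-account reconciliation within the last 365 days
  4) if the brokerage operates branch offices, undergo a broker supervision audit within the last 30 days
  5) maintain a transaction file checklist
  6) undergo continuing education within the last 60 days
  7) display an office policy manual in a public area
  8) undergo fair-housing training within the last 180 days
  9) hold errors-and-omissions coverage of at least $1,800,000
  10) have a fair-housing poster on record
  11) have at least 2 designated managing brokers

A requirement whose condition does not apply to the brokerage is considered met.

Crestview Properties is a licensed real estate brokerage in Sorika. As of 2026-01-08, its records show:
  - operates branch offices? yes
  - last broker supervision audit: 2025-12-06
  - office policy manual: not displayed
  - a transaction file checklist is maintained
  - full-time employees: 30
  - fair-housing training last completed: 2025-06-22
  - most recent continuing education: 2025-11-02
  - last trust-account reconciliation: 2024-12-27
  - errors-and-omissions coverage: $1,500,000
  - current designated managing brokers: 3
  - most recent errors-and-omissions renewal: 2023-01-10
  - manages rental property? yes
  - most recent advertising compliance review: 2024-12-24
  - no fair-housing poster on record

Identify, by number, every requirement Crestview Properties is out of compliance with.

1. errors-and-omissions renewal 1094 days ago vs limit 730 → not met
2. advertising compliance review 380 days ago vs limit 365 → not met
3. condition 'manages rental property' holds; trust-account reconciliation 377 days ago vs limit 365 → not met
4. condition 'operates branch offices' holds; broker supervision audit 33 days ago vs limit 30 → not met
5. transaction file checklist present → met
6. continuing education 67 days ago vs limit 60 → not met
7. office policy manual absent → not met
8. fair-housing training 200 days ago vs limit 180 → not met
9. errors-and-omissions coverage $1,500,000 < $1,800,000 → not met
10. fair-housing poster absent → not met
11. designated managing brokers 3 ≥ 2 → met
Not met: 1, 2, 3, 4, 6, 7, 8, 9, 10

1, 2, 3, 4, 6, 7, 8, 9, 10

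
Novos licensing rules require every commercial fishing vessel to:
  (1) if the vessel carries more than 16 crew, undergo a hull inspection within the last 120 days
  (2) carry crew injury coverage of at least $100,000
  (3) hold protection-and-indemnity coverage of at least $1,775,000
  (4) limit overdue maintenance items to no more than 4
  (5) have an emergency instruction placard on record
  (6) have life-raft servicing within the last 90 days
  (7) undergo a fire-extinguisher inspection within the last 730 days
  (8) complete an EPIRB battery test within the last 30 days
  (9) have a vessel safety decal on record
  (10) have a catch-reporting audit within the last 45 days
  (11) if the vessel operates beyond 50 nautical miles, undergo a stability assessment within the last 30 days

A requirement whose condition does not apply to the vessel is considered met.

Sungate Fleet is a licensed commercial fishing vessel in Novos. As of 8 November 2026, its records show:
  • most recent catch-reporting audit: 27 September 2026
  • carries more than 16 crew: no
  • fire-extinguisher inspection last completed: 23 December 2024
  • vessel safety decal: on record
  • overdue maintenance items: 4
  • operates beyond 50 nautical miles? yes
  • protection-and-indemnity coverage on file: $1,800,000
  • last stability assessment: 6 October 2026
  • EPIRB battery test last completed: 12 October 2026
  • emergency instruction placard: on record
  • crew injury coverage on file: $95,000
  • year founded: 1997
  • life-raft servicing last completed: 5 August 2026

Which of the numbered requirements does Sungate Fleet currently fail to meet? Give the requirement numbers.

2, 6, 11

1. condition 'carries more than 16 crew' does not hold → requirement n/a → met
2. crew injury coverage $95,000 < $100,000 → not met
3. protection-and-indemnity coverage $1,800,000 ≥ $1,775,000 → met
4. overdue maintenance items 4 ≤ 4 → met
5. emergency instruction placard present → met
6. life-raft servicing 95 days ago vs limit 90 → not met
7. fire-extinguisher inspection 685 days ago vs limit 730 → met
8. EPIRB battery test 27 days ago vs limit 30 → met
9. vessel safety decal present → met
10. catch-reporting audit 42 days ago vs limit 45 → met
11. condition 'operates beyond 50 nautical miles' holds; stability assessment 33 days ago vs limit 30 → not met
Not met: 2, 6, 11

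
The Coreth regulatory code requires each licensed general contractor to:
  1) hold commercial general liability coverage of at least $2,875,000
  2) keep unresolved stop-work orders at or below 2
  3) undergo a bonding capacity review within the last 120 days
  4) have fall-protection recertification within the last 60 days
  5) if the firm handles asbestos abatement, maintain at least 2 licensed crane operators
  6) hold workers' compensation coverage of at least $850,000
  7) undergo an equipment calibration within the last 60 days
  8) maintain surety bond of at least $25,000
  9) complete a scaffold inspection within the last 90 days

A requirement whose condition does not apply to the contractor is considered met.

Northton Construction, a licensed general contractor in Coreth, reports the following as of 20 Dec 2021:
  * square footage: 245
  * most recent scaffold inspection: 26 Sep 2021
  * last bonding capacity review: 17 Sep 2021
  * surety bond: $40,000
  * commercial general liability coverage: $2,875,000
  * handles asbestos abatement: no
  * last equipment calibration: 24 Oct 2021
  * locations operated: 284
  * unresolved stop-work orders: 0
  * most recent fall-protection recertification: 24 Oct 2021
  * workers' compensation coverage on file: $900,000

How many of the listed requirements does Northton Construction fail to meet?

1. commercial general liability coverage $2,875,000 ≥ $2,875,000 → met
2. unresolved stop-work orders 0 ≤ 2 → met
3. bonding capacity review 94 days ago vs limit 120 → met
4. fall-protection recertification 57 days ago vs limit 60 → met
5. condition 'handles asbestos abatement' does not hold → requirement n/a → met
6. workers' compensation coverage $900,000 ≥ $850,000 → met
7. equipment calibration 57 days ago vs limit 60 → met
8. surety bond $40,000 ≥ $25,000 → met
9. scaffold inspection 85 days ago vs limit 90 → met
Not met: 0 of 9

0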